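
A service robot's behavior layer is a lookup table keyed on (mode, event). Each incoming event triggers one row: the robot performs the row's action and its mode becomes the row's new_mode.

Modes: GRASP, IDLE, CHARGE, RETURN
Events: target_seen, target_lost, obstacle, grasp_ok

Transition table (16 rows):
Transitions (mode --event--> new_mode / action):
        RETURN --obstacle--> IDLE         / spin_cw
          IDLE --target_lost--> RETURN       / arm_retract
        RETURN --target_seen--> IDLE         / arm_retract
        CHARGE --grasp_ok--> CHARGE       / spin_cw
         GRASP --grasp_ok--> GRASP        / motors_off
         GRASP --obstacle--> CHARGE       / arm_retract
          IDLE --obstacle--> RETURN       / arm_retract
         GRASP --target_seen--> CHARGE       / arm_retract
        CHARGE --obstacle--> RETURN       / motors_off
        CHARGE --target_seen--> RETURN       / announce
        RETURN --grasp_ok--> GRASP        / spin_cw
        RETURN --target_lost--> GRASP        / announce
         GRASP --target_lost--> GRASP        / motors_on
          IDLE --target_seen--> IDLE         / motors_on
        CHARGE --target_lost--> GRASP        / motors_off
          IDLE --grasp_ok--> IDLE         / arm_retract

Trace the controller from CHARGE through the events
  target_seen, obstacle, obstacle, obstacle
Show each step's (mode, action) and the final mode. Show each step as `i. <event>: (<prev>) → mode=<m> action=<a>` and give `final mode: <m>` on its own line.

1. target_seen: (CHARGE) → mode=RETURN action=announce
2. obstacle: (RETURN) → mode=IDLE action=spin_cw
3. obstacle: (IDLE) → mode=RETURN action=arm_retract
4. obstacle: (RETURN) → mode=IDLE action=spin_cw

final mode: IDLE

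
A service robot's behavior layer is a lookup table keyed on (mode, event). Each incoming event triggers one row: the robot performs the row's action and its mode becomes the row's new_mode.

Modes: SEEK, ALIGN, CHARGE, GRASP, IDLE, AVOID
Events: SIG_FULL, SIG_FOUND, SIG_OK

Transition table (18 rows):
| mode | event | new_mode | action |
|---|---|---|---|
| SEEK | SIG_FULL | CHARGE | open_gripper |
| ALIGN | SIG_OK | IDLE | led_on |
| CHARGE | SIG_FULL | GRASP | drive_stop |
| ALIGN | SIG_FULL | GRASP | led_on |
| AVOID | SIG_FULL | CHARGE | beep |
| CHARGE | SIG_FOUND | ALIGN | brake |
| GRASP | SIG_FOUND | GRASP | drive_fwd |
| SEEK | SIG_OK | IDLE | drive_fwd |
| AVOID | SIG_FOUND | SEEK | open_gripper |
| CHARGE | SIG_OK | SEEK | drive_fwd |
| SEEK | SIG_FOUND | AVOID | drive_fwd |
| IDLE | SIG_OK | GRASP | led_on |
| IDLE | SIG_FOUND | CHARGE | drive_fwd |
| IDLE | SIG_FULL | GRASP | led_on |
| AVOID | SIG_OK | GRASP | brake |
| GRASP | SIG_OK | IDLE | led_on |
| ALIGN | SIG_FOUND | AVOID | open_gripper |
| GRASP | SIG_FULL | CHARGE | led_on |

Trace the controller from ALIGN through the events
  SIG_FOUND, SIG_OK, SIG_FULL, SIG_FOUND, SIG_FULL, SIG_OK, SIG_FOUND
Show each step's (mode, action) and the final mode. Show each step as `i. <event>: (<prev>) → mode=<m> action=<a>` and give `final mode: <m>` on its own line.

final mode: CHARGE

1. SIG_FOUND: (ALIGN) → mode=AVOID action=open_gripper
2. SIG_OK: (AVOID) → mode=GRASP action=brake
3. SIG_FULL: (GRASP) → mode=CHARGE action=led_on
4. SIG_FOUND: (CHARGE) → mode=ALIGN action=brake
5. SIG_FULL: (ALIGN) → mode=GRASP action=led_on
6. SIG_OK: (GRASP) → mode=IDLE action=led_on
7. SIG_FOUND: (IDLE) → mode=CHARGE action=drive_fwd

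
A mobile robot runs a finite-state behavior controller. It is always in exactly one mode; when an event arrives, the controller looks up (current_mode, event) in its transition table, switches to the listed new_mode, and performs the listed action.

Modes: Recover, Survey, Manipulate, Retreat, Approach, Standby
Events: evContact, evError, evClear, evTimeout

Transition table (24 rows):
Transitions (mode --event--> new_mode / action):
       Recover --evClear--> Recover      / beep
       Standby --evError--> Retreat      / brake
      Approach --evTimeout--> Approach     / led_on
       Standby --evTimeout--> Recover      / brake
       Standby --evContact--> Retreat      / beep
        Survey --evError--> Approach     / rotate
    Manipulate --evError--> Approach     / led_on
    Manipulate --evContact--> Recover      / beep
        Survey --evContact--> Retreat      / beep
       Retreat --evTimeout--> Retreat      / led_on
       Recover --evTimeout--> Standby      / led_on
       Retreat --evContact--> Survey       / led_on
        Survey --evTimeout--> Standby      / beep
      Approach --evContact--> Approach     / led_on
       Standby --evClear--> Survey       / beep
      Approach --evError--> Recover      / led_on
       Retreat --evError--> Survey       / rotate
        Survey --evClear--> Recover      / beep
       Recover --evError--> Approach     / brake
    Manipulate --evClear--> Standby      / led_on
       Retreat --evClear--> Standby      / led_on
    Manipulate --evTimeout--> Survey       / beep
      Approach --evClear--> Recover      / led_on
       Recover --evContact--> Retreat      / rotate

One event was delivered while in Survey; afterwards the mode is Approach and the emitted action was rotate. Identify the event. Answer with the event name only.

try evContact: (Survey, evContact) → (Retreat, beep)
try evError: (Survey, evError) → (Approach, rotate)  ← matches
try evClear: (Survey, evClear) → (Recover, beep)
try evTimeout: (Survey, evTimeout) → (Standby, beep)

evError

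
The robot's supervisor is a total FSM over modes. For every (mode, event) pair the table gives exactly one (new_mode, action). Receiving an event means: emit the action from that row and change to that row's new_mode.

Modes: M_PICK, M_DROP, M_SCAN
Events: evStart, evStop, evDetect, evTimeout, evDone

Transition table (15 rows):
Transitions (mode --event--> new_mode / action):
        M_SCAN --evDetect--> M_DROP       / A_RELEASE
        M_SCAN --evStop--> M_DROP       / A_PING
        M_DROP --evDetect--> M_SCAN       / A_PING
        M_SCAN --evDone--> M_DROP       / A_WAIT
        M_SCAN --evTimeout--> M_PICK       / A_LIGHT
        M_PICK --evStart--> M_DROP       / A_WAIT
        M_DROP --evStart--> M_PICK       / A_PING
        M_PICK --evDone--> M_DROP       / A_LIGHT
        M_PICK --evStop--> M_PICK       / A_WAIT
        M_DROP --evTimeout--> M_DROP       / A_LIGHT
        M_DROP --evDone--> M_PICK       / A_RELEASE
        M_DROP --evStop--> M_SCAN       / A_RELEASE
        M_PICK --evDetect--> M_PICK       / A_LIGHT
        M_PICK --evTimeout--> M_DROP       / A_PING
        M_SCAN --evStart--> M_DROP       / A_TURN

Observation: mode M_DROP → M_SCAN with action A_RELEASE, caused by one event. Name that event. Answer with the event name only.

evStop

try evStart: (M_DROP, evStart) → (M_PICK, A_PING)
try evStop: (M_DROP, evStop) → (M_SCAN, A_RELEASE)  ← matches
try evDetect: (M_DROP, evDetect) → (M_SCAN, A_PING)
try evTimeout: (M_DROP, evTimeout) → (M_DROP, A_LIGHT)
try evDone: (M_DROP, evDone) → (M_PICK, A_RELEASE)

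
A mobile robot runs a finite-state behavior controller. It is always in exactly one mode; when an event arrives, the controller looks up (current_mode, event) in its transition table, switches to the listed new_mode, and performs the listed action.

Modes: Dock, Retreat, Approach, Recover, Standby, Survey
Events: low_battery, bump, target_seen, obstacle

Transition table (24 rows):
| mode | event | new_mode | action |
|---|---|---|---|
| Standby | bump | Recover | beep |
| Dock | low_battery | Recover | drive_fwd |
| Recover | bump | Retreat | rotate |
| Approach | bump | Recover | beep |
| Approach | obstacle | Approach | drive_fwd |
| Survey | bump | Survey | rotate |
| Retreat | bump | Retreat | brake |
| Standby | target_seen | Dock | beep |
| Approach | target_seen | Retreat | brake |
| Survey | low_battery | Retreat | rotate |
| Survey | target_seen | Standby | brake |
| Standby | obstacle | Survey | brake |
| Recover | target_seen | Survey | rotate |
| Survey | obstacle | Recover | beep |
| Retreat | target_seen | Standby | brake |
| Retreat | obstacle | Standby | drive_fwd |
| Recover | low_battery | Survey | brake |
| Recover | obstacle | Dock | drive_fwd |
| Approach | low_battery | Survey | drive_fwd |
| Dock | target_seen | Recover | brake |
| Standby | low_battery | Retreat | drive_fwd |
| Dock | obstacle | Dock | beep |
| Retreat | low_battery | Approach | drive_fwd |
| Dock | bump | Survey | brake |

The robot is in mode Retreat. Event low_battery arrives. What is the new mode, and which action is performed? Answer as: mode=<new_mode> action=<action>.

mode=Approach action=drive_fwd

current mode = Retreat; filter table to that mode:
  (Retreat, bump) → (Retreat, brake)
  (Retreat, target_seen) → (Standby, brake)
  (Retreat, obstacle) → (Standby, drive_fwd)
  (Retreat, low_battery) → (Approach, drive_fwd)  ← event matches
event = low_battery selects (Approach, drive_fwd)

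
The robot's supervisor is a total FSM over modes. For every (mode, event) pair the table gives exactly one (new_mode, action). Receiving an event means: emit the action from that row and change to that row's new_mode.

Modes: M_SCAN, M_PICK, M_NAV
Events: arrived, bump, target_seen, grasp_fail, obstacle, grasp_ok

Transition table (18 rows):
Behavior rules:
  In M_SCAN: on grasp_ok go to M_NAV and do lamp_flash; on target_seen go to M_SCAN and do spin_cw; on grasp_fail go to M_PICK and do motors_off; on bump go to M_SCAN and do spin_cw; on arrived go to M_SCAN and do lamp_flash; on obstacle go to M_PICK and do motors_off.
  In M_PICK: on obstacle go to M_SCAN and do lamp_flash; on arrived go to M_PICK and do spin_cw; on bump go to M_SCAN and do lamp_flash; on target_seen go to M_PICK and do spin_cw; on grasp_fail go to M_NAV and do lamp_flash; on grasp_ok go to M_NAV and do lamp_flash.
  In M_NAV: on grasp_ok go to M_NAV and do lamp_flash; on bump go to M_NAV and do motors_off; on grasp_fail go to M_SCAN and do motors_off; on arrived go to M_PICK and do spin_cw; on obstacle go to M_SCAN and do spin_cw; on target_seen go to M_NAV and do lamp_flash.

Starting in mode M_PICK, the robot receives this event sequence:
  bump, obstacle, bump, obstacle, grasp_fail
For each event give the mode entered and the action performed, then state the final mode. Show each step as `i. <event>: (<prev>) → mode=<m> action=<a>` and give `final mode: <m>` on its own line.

final mode: M_NAV

1. bump: (M_PICK) → mode=M_SCAN action=lamp_flash
2. obstacle: (M_SCAN) → mode=M_PICK action=motors_off
3. bump: (M_PICK) → mode=M_SCAN action=lamp_flash
4. obstacle: (M_SCAN) → mode=M_PICK action=motors_off
5. grasp_fail: (M_PICK) → mode=M_NAV action=lamp_flash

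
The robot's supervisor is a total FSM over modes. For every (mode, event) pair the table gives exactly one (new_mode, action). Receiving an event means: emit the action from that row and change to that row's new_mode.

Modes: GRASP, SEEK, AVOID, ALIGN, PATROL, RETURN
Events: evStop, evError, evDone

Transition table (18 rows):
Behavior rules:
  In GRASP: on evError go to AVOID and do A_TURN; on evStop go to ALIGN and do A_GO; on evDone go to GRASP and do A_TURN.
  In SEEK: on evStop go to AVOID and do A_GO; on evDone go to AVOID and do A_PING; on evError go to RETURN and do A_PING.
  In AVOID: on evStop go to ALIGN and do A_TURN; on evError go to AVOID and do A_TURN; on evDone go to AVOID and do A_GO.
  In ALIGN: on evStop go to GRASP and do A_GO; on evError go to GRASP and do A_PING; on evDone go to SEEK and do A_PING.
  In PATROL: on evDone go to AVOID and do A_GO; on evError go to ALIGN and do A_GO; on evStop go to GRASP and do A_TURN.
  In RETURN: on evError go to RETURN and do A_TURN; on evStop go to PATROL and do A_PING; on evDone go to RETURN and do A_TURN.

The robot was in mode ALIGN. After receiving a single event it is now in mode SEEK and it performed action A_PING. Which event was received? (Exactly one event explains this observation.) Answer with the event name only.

try evStop: (ALIGN, evStop) → (GRASP, A_GO)
try evError: (ALIGN, evError) → (GRASP, A_PING)
try evDone: (ALIGN, evDone) → (SEEK, A_PING)  ← matches

evDone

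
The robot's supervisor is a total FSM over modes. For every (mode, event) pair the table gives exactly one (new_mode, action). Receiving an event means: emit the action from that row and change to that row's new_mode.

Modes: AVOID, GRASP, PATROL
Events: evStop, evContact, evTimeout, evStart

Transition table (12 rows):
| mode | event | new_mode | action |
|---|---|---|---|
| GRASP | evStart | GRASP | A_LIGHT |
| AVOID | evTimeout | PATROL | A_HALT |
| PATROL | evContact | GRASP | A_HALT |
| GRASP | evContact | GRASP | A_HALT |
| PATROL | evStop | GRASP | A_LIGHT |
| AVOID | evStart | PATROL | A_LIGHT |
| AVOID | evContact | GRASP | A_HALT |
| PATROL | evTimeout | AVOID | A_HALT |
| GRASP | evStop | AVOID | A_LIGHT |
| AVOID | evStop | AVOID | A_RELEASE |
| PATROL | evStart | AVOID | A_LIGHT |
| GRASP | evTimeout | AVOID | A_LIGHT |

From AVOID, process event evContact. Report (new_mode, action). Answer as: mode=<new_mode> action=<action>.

mode=GRASP action=A_HALT

current mode = AVOID; filter table to that mode:
  (AVOID, evTimeout) → (PATROL, A_HALT)
  (AVOID, evStart) → (PATROL, A_LIGHT)
  (AVOID, evContact) → (GRASP, A_HALT)  ← event matches
  (AVOID, evStop) → (AVOID, A_RELEASE)
event = evContact selects (GRASP, A_HALT)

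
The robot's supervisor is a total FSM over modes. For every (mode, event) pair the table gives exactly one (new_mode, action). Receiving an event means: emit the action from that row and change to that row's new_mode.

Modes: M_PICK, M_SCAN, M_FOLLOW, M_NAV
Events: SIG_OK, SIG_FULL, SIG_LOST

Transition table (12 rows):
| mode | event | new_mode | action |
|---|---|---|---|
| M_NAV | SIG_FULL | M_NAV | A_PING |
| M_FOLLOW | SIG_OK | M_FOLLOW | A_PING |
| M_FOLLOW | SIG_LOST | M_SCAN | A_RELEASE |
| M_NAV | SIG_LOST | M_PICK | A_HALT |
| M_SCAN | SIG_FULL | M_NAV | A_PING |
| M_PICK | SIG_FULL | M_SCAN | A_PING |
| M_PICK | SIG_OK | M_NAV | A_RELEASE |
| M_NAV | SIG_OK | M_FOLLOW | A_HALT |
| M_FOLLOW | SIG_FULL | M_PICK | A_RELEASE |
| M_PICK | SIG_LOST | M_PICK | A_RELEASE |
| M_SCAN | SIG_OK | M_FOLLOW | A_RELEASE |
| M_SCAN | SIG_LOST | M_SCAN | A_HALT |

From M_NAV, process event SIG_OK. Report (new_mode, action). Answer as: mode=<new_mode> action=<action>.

mode=M_FOLLOW action=A_HALT

current mode = M_NAV; filter table to that mode:
  (M_NAV, SIG_FULL) → (M_NAV, A_PING)
  (M_NAV, SIG_LOST) → (M_PICK, A_HALT)
  (M_NAV, SIG_OK) → (M_FOLLOW, A_HALT)  ← event matches
event = SIG_OK selects (M_FOLLOW, A_HALT)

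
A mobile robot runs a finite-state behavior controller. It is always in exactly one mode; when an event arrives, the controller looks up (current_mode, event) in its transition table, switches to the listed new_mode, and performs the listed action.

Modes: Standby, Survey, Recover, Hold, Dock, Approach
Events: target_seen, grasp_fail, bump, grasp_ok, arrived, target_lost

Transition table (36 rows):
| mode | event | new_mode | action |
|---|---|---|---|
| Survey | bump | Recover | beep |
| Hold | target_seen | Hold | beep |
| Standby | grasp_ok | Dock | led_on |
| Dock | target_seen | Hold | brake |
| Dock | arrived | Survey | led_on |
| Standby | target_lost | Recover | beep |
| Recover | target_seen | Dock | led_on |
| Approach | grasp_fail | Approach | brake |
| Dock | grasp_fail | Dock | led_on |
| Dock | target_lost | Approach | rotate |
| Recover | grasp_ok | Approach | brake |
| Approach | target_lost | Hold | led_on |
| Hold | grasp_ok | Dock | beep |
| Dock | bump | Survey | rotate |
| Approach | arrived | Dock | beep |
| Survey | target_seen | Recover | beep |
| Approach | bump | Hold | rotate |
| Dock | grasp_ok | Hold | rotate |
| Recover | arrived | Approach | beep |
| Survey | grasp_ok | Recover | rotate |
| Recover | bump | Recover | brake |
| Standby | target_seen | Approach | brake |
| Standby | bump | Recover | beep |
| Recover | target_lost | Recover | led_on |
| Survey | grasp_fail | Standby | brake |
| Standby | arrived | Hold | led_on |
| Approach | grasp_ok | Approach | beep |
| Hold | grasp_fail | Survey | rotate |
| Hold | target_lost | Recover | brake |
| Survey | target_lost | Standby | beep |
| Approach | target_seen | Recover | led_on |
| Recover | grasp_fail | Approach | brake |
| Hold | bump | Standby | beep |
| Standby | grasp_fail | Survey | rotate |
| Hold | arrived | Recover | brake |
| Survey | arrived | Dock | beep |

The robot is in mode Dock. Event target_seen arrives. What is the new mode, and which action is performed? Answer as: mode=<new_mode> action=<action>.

mode=Hold action=brake

current mode = Dock; filter table to that mode:
  (Dock, target_seen) → (Hold, brake)  ← event matches
  (Dock, arrived) → (Survey, led_on)
  (Dock, grasp_fail) → (Dock, led_on)
  (Dock, target_lost) → (Approach, rotate)
  (Dock, bump) → (Survey, rotate)
  (Dock, grasp_ok) → (Hold, rotate)
event = target_seen selects (Hold, brake)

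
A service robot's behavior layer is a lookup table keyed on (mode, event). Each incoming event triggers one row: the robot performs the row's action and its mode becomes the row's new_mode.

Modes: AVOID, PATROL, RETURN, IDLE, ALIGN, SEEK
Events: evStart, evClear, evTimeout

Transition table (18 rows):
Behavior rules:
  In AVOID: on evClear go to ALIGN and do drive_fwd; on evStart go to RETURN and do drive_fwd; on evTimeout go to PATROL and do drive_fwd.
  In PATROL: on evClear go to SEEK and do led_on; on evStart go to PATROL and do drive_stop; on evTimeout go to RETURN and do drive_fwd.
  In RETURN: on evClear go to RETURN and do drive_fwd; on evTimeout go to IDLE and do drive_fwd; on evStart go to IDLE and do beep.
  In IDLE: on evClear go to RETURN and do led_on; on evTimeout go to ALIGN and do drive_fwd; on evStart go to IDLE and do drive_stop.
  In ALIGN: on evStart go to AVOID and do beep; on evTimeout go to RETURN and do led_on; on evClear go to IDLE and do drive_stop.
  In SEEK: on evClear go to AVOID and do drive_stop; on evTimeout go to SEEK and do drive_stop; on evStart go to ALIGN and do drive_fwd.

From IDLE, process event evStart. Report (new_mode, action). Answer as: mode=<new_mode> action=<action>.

current mode = IDLE; filter table to that mode:
  (IDLE, evClear) → (RETURN, led_on)
  (IDLE, evTimeout) → (ALIGN, drive_fwd)
  (IDLE, evStart) → (IDLE, drive_stop)  ← event matches
event = evStart selects (IDLE, drive_stop)

mode=IDLE action=drive_stop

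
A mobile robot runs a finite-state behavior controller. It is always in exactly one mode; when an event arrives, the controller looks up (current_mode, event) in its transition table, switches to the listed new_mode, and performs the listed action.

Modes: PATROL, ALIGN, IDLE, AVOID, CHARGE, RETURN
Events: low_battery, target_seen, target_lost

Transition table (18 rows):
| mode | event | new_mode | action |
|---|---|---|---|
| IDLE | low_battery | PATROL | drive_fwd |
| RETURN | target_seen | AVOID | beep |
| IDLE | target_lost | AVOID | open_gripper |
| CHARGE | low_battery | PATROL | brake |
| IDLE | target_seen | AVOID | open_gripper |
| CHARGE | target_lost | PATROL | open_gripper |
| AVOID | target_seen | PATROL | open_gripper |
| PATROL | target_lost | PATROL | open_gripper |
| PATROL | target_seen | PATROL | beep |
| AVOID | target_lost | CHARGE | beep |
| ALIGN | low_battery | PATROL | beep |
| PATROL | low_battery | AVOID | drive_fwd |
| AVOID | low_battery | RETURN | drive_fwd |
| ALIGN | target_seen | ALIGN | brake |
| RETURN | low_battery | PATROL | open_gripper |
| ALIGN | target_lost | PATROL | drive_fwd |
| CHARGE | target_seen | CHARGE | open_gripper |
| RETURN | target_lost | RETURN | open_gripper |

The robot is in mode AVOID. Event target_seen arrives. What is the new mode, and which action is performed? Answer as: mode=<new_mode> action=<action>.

mode=PATROL action=open_gripper

current mode = AVOID; filter table to that mode:
  (AVOID, target_seen) → (PATROL, open_gripper)  ← event matches
  (AVOID, target_lost) → (CHARGE, beep)
  (AVOID, low_battery) → (RETURN, drive_fwd)
event = target_seen selects (PATROL, open_gripper)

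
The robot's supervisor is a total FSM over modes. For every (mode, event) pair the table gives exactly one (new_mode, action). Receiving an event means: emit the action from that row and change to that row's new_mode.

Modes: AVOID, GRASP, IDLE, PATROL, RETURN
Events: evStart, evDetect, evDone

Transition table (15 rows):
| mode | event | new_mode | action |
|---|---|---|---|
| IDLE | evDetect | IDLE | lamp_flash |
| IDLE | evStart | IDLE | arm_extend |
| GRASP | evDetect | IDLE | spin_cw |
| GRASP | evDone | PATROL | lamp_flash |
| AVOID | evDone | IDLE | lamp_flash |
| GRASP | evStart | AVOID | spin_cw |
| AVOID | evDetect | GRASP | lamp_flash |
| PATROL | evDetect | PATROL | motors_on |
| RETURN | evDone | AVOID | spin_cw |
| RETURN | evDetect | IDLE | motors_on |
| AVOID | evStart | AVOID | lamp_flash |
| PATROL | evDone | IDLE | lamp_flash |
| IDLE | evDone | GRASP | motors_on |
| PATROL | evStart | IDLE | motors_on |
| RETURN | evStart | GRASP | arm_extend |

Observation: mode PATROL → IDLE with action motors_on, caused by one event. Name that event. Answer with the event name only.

try evStart: (PATROL, evStart) → (IDLE, motors_on)  ← matches
try evDetect: (PATROL, evDetect) → (PATROL, motors_on)
try evDone: (PATROL, evDone) → (IDLE, lamp_flash)

evStart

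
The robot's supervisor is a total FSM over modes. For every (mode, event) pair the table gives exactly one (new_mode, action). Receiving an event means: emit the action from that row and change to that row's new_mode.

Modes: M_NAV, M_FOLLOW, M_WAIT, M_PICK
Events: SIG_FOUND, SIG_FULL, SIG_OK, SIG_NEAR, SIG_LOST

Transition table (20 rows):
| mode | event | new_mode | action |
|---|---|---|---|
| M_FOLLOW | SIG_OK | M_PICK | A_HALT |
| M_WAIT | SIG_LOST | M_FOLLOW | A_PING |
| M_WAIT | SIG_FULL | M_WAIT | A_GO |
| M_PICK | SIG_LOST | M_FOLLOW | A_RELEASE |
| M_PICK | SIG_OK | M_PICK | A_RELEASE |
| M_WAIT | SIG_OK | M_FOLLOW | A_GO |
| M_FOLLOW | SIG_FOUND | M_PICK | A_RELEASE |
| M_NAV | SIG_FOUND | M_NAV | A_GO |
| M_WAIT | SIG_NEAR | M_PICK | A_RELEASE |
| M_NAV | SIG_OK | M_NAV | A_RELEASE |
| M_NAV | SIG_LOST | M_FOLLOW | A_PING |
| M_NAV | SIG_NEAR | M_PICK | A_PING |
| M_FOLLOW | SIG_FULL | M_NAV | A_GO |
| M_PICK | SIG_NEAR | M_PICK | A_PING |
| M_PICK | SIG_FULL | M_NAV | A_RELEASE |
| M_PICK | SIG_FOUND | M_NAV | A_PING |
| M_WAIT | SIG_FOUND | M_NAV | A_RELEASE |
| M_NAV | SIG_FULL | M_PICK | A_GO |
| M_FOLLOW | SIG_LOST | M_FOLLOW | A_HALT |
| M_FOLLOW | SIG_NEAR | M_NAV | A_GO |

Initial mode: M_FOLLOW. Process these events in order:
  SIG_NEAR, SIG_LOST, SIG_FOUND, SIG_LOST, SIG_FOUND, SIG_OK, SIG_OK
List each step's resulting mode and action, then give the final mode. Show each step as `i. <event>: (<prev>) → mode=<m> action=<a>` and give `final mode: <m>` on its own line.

1. SIG_NEAR: (M_FOLLOW) → mode=M_NAV action=A_GO
2. SIG_LOST: (M_NAV) → mode=M_FOLLOW action=A_PING
3. SIG_FOUND: (M_FOLLOW) → mode=M_PICK action=A_RELEASE
4. SIG_LOST: (M_PICK) → mode=M_FOLLOW action=A_RELEASE
5. SIG_FOUND: (M_FOLLOW) → mode=M_PICK action=A_RELEASE
6. SIG_OK: (M_PICK) → mode=M_PICK action=A_RELEASE
7. SIG_OK: (M_PICK) → mode=M_PICK action=A_RELEASE

final mode: M_PICK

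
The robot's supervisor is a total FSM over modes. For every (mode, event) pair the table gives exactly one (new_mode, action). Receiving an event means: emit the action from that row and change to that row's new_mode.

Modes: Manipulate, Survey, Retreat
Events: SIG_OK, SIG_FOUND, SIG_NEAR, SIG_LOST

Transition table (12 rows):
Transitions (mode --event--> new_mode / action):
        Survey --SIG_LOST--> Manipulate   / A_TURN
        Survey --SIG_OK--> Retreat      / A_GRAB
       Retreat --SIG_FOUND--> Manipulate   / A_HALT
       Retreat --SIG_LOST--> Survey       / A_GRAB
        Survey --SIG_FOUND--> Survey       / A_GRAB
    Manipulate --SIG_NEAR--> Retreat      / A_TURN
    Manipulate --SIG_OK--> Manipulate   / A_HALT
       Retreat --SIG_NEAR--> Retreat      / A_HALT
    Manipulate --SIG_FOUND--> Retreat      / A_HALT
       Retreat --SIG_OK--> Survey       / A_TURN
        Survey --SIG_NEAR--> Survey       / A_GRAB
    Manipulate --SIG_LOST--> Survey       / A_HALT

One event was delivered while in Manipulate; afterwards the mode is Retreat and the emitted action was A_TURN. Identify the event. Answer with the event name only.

try SIG_OK: (Manipulate, SIG_OK) → (Manipulate, A_HALT)
try SIG_FOUND: (Manipulate, SIG_FOUND) → (Retreat, A_HALT)
try SIG_NEAR: (Manipulate, SIG_NEAR) → (Retreat, A_TURN)  ← matches
try SIG_LOST: (Manipulate, SIG_LOST) → (Survey, A_HALT)

SIG_NEAR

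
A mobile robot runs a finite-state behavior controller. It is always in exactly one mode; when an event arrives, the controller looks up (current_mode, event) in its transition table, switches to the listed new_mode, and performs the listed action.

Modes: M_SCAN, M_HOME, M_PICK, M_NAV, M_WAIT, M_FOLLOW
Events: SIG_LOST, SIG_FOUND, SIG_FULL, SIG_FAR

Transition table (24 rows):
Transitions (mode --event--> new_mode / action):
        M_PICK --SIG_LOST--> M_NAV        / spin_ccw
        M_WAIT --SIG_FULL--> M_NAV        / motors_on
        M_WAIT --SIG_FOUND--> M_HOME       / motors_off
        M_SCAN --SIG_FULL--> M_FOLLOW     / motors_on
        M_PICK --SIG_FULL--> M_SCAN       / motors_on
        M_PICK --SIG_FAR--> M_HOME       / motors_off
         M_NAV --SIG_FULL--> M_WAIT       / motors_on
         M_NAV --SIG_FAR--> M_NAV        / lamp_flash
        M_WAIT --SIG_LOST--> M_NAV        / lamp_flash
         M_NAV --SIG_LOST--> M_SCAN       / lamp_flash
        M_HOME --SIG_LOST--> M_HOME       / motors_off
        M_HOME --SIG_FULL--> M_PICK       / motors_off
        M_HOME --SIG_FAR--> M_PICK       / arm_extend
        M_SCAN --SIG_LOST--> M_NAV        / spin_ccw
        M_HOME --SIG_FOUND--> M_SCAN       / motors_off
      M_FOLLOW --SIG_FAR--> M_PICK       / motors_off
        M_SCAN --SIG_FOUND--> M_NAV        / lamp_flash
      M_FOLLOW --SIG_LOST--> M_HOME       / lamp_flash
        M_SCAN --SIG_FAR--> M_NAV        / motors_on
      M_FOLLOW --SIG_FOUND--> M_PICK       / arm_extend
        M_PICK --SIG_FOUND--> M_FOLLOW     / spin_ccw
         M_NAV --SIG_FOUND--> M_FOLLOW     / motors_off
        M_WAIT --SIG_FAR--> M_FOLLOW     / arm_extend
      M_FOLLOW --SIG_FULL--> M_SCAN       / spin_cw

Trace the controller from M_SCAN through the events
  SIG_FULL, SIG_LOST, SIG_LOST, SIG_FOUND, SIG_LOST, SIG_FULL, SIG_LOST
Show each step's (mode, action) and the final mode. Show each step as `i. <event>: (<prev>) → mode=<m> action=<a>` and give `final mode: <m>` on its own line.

1. SIG_FULL: (M_SCAN) → mode=M_FOLLOW action=motors_on
2. SIG_LOST: (M_FOLLOW) → mode=M_HOME action=lamp_flash
3. SIG_LOST: (M_HOME) → mode=M_HOME action=motors_off
4. SIG_FOUND: (M_HOME) → mode=M_SCAN action=motors_off
5. SIG_LOST: (M_SCAN) → mode=M_NAV action=spin_ccw
6. SIG_FULL: (M_NAV) → mode=M_WAIT action=motors_on
7. SIG_LOST: (M_WAIT) → mode=M_NAV action=lamp_flash

final mode: M_NAV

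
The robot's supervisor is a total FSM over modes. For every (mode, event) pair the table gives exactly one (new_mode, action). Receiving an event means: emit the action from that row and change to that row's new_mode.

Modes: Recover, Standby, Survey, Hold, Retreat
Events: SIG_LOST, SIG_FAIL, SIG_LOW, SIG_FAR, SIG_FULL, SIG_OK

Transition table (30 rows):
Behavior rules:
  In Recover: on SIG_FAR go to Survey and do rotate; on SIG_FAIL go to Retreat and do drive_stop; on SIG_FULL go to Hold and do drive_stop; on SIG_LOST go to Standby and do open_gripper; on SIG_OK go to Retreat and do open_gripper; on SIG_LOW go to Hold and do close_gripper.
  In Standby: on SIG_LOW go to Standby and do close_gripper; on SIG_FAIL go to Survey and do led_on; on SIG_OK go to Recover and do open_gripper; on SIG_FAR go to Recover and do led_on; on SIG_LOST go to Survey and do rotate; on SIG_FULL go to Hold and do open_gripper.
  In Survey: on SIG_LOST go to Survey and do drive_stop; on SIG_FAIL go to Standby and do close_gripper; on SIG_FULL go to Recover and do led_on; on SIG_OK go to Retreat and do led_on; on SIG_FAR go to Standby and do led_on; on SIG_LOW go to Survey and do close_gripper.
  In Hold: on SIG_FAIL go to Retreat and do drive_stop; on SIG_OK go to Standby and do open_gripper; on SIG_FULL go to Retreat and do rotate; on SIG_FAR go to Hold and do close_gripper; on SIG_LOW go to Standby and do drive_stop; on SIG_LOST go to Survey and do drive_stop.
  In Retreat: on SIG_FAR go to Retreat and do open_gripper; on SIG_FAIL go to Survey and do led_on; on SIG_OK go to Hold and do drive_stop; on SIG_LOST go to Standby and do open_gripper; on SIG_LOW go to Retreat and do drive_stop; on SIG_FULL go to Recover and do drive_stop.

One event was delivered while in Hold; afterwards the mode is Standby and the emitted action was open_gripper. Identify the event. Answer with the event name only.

try SIG_LOST: (Hold, SIG_LOST) → (Survey, drive_stop)
try SIG_FAIL: (Hold, SIG_FAIL) → (Retreat, drive_stop)
try SIG_LOW: (Hold, SIG_LOW) → (Standby, drive_stop)
try SIG_FAR: (Hold, SIG_FAR) → (Hold, close_gripper)
try SIG_FULL: (Hold, SIG_FULL) → (Retreat, rotate)
try SIG_OK: (Hold, SIG_OK) → (Standby, open_gripper)  ← matches

SIG_OK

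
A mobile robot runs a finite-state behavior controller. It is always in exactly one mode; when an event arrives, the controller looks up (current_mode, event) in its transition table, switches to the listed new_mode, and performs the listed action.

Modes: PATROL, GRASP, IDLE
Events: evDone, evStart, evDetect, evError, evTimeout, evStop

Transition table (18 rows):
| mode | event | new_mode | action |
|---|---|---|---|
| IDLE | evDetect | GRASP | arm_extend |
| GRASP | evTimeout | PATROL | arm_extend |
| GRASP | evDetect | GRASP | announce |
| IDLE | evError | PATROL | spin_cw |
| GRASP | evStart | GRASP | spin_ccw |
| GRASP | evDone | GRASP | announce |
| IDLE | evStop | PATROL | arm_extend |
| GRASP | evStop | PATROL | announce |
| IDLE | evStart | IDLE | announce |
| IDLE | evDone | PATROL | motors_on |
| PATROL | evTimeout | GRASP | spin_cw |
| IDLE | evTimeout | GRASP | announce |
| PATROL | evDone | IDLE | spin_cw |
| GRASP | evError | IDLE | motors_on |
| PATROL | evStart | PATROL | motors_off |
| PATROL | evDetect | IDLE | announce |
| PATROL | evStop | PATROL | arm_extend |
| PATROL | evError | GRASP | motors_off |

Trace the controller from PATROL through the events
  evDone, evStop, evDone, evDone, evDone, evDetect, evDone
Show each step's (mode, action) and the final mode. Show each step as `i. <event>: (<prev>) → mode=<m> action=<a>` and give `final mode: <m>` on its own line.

1. evDone: (PATROL) → mode=IDLE action=spin_cw
2. evStop: (IDLE) → mode=PATROL action=arm_extend
3. evDone: (PATROL) → mode=IDLE action=spin_cw
4. evDone: (IDLE) → mode=PATROL action=motors_on
5. evDone: (PATROL) → mode=IDLE action=spin_cw
6. evDetect: (IDLE) → mode=GRASP action=arm_extend
7. evDone: (GRASP) → mode=GRASP action=announce

final mode: GRASP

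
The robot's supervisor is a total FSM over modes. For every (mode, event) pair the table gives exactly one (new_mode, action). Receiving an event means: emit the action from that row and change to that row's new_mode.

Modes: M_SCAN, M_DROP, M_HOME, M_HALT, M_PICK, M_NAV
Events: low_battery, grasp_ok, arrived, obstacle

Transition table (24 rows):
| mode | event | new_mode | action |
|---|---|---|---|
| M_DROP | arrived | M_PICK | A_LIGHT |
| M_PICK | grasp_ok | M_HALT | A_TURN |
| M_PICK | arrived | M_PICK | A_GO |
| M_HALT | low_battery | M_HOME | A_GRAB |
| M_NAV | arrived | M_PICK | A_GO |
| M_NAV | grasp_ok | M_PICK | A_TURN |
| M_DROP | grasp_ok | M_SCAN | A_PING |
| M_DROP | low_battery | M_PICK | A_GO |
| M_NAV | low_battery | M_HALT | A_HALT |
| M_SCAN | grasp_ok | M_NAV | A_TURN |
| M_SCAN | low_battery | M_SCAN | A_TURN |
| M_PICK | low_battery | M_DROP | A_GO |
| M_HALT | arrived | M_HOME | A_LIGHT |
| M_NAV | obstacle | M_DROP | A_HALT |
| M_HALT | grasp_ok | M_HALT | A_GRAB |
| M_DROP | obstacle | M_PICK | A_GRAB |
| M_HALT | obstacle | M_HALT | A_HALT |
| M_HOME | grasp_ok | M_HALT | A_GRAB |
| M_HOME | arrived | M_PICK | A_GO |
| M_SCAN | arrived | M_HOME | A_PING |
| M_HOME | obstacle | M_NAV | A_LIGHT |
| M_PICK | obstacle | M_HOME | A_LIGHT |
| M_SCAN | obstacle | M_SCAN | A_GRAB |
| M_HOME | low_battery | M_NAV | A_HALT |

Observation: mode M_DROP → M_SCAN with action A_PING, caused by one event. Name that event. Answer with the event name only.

grasp_ok

try low_battery: (M_DROP, low_battery) → (M_PICK, A_GO)
try grasp_ok: (M_DROP, grasp_ok) → (M_SCAN, A_PING)  ← matches
try arrived: (M_DROP, arrived) → (M_PICK, A_LIGHT)
try obstacle: (M_DROP, obstacle) → (M_PICK, A_GRAB)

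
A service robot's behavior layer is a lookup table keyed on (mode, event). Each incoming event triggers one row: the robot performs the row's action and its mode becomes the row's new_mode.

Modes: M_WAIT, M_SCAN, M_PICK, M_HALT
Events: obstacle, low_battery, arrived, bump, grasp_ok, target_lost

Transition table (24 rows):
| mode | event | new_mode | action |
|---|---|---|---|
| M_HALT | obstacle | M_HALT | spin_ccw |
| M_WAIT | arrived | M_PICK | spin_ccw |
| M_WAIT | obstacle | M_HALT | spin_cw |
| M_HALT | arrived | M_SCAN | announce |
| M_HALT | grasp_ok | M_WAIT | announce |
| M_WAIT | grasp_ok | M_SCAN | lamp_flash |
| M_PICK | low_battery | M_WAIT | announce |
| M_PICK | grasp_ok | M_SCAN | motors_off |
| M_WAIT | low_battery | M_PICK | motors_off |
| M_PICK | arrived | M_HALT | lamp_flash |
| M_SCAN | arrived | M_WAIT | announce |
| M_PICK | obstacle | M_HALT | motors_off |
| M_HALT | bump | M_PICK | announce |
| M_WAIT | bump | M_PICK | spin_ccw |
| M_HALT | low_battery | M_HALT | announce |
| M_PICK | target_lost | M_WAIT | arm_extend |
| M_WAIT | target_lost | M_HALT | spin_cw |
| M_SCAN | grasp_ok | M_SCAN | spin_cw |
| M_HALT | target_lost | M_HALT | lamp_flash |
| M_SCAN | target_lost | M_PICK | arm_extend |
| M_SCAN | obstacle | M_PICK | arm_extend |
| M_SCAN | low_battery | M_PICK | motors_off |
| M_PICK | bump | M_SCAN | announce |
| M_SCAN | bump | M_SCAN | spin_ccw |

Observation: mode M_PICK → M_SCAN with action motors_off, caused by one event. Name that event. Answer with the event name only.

try obstacle: (M_PICK, obstacle) → (M_HALT, motors_off)
try low_battery: (M_PICK, low_battery) → (M_WAIT, announce)
try arrived: (M_PICK, arrived) → (M_HALT, lamp_flash)
try bump: (M_PICK, bump) → (M_SCAN, announce)
try grasp_ok: (M_PICK, grasp_ok) → (M_SCAN, motors_off)  ← matches
try target_lost: (M_PICK, target_lost) → (M_WAIT, arm_extend)

grasp_ok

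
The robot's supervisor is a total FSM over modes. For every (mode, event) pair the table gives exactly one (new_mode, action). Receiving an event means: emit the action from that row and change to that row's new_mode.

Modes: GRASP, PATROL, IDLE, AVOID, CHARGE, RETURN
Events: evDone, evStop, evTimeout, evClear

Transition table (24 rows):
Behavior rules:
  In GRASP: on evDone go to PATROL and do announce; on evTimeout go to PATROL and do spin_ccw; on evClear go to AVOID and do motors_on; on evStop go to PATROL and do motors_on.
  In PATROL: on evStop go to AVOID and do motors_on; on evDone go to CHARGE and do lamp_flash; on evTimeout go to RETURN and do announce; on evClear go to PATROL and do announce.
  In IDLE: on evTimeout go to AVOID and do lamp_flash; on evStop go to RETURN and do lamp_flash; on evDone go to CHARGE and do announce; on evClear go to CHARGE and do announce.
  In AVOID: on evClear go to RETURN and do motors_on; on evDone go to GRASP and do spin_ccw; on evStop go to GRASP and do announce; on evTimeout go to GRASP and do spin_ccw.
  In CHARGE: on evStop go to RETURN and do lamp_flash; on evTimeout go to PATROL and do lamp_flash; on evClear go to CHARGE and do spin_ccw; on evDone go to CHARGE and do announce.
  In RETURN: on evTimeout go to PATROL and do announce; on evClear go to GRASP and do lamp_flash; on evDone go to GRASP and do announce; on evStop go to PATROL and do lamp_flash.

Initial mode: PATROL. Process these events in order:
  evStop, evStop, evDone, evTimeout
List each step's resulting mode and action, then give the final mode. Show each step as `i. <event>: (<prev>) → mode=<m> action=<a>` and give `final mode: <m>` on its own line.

final mode: RETURN

1. evStop: (PATROL) → mode=AVOID action=motors_on
2. evStop: (AVOID) → mode=GRASP action=announce
3. evDone: (GRASP) → mode=PATROL action=announce
4. evTimeout: (PATROL) → mode=RETURN action=announce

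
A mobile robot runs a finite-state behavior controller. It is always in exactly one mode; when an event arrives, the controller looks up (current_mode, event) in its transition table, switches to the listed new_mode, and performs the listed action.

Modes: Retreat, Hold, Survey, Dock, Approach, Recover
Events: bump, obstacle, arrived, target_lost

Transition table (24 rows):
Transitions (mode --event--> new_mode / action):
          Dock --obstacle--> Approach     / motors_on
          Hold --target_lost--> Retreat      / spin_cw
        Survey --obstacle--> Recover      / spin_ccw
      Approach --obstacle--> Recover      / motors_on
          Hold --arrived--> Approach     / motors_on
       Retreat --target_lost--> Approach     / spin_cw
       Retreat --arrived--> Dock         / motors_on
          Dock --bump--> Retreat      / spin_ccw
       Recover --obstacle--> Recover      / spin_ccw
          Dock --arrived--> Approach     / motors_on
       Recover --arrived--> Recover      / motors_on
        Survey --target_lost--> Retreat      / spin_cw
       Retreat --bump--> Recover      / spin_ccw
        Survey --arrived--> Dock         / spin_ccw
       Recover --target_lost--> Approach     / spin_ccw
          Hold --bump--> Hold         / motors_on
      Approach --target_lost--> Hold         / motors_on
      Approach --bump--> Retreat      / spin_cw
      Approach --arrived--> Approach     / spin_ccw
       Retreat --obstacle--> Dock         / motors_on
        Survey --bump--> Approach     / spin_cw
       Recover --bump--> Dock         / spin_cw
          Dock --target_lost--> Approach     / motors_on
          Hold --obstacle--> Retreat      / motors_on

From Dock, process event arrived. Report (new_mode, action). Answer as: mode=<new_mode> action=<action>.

mode=Approach action=motors_on

current mode = Dock; filter table to that mode:
  (Dock, obstacle) → (Approach, motors_on)
  (Dock, bump) → (Retreat, spin_ccw)
  (Dock, arrived) → (Approach, motors_on)  ← event matches
  (Dock, target_lost) → (Approach, motors_on)
event = arrived selects (Approach, motors_on)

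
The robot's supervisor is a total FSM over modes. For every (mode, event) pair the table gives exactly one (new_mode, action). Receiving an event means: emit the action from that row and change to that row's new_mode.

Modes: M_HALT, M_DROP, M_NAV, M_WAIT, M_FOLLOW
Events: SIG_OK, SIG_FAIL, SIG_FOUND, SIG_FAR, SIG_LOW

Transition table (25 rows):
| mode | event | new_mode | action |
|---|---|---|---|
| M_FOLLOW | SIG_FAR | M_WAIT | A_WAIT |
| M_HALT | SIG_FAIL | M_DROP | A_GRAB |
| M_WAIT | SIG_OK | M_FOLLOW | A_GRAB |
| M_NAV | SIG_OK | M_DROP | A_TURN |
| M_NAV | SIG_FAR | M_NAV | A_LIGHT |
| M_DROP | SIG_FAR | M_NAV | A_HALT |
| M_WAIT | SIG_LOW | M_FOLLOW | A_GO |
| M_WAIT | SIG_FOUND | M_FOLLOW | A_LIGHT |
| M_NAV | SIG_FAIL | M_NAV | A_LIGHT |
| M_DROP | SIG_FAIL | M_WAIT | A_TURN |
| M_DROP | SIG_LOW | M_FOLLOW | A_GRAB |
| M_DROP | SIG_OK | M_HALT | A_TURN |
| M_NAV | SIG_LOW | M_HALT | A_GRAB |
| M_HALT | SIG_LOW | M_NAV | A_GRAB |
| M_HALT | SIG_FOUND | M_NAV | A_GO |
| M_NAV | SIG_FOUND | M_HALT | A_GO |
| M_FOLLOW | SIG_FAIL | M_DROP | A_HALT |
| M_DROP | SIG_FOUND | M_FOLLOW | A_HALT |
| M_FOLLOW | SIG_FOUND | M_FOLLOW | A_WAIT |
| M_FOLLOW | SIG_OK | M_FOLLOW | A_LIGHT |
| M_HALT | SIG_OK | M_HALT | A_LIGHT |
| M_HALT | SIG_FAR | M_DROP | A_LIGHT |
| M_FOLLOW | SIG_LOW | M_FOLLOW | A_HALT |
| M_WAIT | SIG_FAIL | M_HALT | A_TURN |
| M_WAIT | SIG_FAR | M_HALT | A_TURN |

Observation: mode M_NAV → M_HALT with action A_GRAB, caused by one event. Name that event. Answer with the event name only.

SIG_LOW

try SIG_OK: (M_NAV, SIG_OK) → (M_DROP, A_TURN)
try SIG_FAIL: (M_NAV, SIG_FAIL) → (M_NAV, A_LIGHT)
try SIG_FOUND: (M_NAV, SIG_FOUND) → (M_HALT, A_GO)
try SIG_FAR: (M_NAV, SIG_FAR) → (M_NAV, A_LIGHT)
try SIG_LOW: (M_NAV, SIG_LOW) → (M_HALT, A_GRAB)  ← matches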